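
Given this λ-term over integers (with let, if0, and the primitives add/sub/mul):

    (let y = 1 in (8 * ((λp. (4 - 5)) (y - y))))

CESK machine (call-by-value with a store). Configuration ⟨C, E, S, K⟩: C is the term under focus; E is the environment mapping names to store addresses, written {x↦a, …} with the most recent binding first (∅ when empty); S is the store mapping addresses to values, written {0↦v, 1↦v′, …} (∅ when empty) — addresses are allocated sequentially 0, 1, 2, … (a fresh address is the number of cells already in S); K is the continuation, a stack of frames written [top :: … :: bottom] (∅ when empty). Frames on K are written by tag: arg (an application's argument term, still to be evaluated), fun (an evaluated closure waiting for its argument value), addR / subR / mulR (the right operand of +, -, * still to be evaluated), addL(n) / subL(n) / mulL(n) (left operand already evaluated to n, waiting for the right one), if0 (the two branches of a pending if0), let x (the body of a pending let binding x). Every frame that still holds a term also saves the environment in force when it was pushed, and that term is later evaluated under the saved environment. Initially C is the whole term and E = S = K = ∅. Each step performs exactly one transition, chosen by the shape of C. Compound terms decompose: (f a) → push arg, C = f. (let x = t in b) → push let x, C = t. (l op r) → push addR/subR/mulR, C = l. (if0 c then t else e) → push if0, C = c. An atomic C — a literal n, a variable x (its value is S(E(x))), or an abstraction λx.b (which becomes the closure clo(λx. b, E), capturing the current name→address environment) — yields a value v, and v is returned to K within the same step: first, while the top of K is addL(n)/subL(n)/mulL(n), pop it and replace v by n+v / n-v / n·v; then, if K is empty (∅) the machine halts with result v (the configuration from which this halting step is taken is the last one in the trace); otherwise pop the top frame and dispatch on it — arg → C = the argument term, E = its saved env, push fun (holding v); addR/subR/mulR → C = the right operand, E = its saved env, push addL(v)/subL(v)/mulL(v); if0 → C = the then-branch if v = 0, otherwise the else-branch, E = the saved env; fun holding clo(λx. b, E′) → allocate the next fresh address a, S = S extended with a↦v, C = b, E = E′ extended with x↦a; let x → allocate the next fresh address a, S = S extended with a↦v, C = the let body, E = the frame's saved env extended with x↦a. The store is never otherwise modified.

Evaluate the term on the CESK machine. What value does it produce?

Answer: -8

Derivation:
[0] [C=(let y = 1 in (8 * ((λp. (4 - 5)) (y - y)))) | E=∅ | S=∅ | K=∅]
[1] [C=1 | E=∅ | S=∅ | K=[let y]]
[2] [C=(8 * ((λp. (4 - 5)) (y - y))) | E={y↦0} | S={0↦1} | K=∅]
[3] [C=8 | E={y↦0} | S={0↦1} | K=[mulR]]
[4] [C=((λp. (4 - 5)) (y - y)) | E={y↦0} | S={0↦1} | K=[mulL(8)]]
[5] [C=(λp. (4 - 5)) | E={y↦0} | S={0↦1} | K=[arg :: mulL(8)]]
[6] [C=(y - y) | E={y↦0} | S={0↦1} | K=[fun :: mulL(8)]]
[7] [C=y | E={y↦0} | S={0↦1} | K=[subR :: fun :: mulL(8)]]
[8] [C=y | E={y↦0} | S={0↦1} | K=[subL(1) :: fun :: mulL(8)]]
[9] [C=(4 - 5) | E={p↦1, y↦0} | S={0↦1, 1↦0} | K=[mulL(8)]]
[10] [C=4 | E={p↦1, y↦0} | S={0↦1, 1↦0} | K=[subR :: mulL(8)]]
[11] [C=5 | E={p↦1, y↦0} | S={0↦1, 1↦0} | K=[subL(4) :: mulL(8)]]
→ final value -8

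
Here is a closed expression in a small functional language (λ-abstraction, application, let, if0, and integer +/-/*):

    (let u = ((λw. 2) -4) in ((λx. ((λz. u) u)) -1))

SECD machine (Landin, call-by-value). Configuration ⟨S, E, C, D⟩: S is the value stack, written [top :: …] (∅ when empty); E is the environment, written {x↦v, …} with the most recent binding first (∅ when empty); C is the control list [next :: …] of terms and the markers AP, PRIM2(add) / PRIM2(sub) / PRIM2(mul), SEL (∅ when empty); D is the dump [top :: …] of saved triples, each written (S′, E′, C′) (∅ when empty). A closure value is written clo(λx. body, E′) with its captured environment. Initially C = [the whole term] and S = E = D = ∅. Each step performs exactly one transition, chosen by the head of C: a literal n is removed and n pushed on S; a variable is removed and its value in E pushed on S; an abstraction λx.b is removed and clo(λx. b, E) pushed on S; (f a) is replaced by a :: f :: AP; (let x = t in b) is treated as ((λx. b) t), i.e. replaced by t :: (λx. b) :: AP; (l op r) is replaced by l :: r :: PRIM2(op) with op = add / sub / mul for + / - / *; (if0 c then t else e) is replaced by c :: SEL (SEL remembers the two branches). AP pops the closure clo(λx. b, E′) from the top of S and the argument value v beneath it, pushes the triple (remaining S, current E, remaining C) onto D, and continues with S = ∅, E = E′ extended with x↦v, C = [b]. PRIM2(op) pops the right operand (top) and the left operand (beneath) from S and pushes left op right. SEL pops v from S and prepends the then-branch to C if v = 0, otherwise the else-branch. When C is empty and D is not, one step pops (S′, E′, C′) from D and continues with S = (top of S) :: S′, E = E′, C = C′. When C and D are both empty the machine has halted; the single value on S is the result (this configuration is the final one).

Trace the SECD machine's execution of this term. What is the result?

t=0: [S=∅ | E=∅ | C=[(let u = ((λw. 2) -4) in ((λx. ((λz. u) u)) -1))] | D=∅]
t=1: [S=∅ | E=∅ | C=[((λw. 2) -4) :: (λu. ((λx. ((λz. u) u)) -1)) :: AP] | D=∅]
t=2: [S=∅ | E=∅ | C=[-4 :: (λw. 2) :: AP :: (λu. ((λx. ((λz. u) u)) -1)) :: AP] | D=∅]
t=3: [S=[-4] | E=∅ | C=[(λw. 2) :: AP :: (λu. ((λx. ((λz. u) u)) -1)) :: AP] | D=∅]
t=4: [S=[clo(λw. 2, ∅) :: -4] | E=∅ | C=[AP :: (λu. ((λx. ((λz. u) u)) -1)) :: AP] | D=∅]
t=5: [S=∅ | E={w↦-4} | C=[2] | D=[(∅, ∅, [(λu. ((λx. ((λz. u) u)) -1)) :: AP])]]
t=6: [S=[2] | E={w↦-4} | C=∅ | D=[(∅, ∅, [(λu. ((λx. ((λz. u) u)) -1)) :: AP])]]
t=7: [S=[2] | E=∅ | C=[(λu. ((λx. ((λz. u) u)) -1)) :: AP] | D=∅]
t=8: [S=[clo(λu. ((λx. ((λz. u) u)) -1), ∅) :: 2] | E=∅ | C=[AP] | D=∅]
t=9: [S=∅ | E={u↦2} | C=[((λx. ((λz. u) u)) -1)] | D=[(∅, ∅, ∅)]]
t=10: [S=∅ | E={u↦2} | C=[-1 :: (λx. ((λz. u) u)) :: AP] | D=[(∅, ∅, ∅)]]
t=11: [S=[-1] | E={u↦2} | C=[(λx. ((λz. u) u)) :: AP] | D=[(∅, ∅, ∅)]]
t=12: [S=[clo(λx. ((λz. u) u), {u↦2}) :: -1] | E={u↦2} | C=[AP] | D=[(∅, ∅, ∅)]]
t=13: [S=∅ | E={x↦-1, u↦2} | C=[((λz. u) u)] | D=[(∅, {u↦2}, ∅) :: (∅, ∅, ∅)]]
t=14: [S=∅ | E={x↦-1, u↦2} | C=[u :: (λz. u) :: AP] | D=[(∅, {u↦2}, ∅) :: (∅, ∅, ∅)]]
t=15: [S=[2] | E={x↦-1, u↦2} | C=[(λz. u) :: AP] | D=[(∅, {u↦2}, ∅) :: (∅, ∅, ∅)]]
t=16: [S=[clo(λz. u, {x↦-1, u↦2}) :: 2] | E={x↦-1, u↦2} | C=[AP] | D=[(∅, {u↦2}, ∅) :: (∅, ∅, ∅)]]
t=17: [S=∅ | E={z↦2, x↦-1, u↦2} | C=[u] | D=[(∅, {x↦-1, u↦2}, ∅) :: (∅, {u↦2}, ∅) :: (∅, ∅, ∅)]]
t=18: [S=[2] | E={z↦2, x↦-1, u↦2} | C=∅ | D=[(∅, {x↦-1, u↦2}, ∅) :: (∅, {u↦2}, ∅) :: (∅, ∅, ∅)]]
t=19: [S=[2] | E={x↦-1, u↦2} | C=∅ | D=[(∅, {u↦2}, ∅) :: (∅, ∅, ∅)]]
t=20: [S=[2] | E={u↦2} | C=∅ | D=[(∅, ∅, ∅)]]
t=21: [S=[2] | E=∅ | C=∅ | D=∅]
→ final value 2

Answer: 2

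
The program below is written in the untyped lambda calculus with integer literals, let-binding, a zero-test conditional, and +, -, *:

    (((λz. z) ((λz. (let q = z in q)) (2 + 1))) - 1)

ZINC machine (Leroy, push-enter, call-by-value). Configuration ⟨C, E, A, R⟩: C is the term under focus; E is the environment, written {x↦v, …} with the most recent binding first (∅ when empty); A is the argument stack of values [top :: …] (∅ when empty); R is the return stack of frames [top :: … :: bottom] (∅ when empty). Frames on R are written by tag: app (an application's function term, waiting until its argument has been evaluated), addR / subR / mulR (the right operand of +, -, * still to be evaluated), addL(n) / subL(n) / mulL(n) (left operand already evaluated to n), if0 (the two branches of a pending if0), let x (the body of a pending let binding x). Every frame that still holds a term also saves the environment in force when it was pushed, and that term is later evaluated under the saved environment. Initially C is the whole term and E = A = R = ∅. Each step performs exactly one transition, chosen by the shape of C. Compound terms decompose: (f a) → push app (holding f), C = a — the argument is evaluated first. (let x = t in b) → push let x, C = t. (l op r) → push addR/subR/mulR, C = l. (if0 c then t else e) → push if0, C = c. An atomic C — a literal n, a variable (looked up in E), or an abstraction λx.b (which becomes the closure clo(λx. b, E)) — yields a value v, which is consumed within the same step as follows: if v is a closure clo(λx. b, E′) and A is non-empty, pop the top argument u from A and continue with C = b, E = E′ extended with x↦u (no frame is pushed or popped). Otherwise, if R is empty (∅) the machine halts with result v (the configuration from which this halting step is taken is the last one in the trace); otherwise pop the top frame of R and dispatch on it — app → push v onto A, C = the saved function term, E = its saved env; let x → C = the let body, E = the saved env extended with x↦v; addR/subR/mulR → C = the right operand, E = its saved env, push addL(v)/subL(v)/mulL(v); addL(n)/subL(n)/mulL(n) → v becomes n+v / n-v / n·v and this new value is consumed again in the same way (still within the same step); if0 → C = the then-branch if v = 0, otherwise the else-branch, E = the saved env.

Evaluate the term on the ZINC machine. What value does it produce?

[0] <C=(((λz. z) ((λz. (let q = z in q)) (2 + 1))) - 1), E=∅, A=∅, R=∅>
[1] <C=((λz. z) ((λz. (let q = z in q)) (2 + 1))), E=∅, A=∅, R=[subR]>
[2] <C=((λz. (let q = z in q)) (2 + 1)), E=∅, A=∅, R=[app :: subR]>
[3] <C=(2 + 1), E=∅, A=∅, R=[app :: app :: subR]>
[4] <C=2, E=∅, A=∅, R=[addR :: app :: app :: subR]>
[5] <C=1, E=∅, A=∅, R=[addL(2) :: app :: app :: subR]>
[6] <C=(λz. (let q = z in q)), E=∅, A=[3], R=[app :: subR]>
[7] <C=(let q = z in q), E={z↦3}, A=∅, R=[app :: subR]>
[8] <C=z, E={z↦3}, A=∅, R=[let q :: app :: subR]>
[9] <C=q, E={q↦3, z↦3}, A=∅, R=[app :: subR]>
[10] <C=(λz. z), E=∅, A=[3], R=[subR]>
[11] <C=z, E={z↦3}, A=∅, R=[subR]>
[12] <C=1, E=∅, A=∅, R=[subL(3)]>
→ final value 2

Answer: 2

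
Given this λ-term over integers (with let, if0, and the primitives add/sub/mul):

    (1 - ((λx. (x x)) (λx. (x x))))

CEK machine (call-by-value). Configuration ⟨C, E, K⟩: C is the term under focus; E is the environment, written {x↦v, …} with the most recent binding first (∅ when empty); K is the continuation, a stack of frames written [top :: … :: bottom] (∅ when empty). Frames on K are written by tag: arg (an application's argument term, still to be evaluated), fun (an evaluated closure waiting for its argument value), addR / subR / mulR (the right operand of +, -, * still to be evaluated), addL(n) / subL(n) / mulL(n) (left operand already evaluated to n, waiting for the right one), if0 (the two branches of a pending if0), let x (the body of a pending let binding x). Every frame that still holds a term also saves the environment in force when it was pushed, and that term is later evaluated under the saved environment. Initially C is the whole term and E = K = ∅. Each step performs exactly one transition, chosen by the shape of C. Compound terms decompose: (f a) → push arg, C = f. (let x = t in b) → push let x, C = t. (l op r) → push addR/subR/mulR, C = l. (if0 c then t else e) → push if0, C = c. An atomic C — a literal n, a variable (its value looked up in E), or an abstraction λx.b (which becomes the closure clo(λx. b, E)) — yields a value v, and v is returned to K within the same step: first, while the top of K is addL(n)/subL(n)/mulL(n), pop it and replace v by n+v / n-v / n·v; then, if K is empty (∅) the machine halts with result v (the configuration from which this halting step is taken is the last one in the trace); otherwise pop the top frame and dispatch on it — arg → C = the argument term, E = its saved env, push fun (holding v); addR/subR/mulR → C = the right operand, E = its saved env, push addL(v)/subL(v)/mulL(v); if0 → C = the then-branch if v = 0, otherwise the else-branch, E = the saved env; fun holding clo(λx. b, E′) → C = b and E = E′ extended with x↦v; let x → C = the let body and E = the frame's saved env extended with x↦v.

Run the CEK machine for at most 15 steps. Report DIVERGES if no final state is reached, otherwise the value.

0. [C=(1 - ((λx. (x x)) (λx. (x x)))) | E=∅ | K=∅]
1. [C=1 | E=∅ | K=[subR]]
2. [C=((λx. (x x)) (λx. (x x))) | E=∅ | K=[subL(1)]]
3. [C=(λx. (x x)) | E=∅ | K=[arg :: subL(1)]]
4. [C=(λx. (x x)) | E=∅ | K=[fun :: subL(1)]]
5. [C=(x x) | E={x↦clo(λx. (x x), ∅)} | K=[subL(1)]]
6. [C=x | E={x↦clo(λx. (x x), ∅)} | K=[arg :: subL(1)]]
7. [C=x | E={x↦clo(λx. (x x), ∅)} | K=[fun :: subL(1)]]
… configuration repeats with period 3 (steps 5–7 recur indefinitely) …

Answer: DIVERGES (no final state within 15 steps)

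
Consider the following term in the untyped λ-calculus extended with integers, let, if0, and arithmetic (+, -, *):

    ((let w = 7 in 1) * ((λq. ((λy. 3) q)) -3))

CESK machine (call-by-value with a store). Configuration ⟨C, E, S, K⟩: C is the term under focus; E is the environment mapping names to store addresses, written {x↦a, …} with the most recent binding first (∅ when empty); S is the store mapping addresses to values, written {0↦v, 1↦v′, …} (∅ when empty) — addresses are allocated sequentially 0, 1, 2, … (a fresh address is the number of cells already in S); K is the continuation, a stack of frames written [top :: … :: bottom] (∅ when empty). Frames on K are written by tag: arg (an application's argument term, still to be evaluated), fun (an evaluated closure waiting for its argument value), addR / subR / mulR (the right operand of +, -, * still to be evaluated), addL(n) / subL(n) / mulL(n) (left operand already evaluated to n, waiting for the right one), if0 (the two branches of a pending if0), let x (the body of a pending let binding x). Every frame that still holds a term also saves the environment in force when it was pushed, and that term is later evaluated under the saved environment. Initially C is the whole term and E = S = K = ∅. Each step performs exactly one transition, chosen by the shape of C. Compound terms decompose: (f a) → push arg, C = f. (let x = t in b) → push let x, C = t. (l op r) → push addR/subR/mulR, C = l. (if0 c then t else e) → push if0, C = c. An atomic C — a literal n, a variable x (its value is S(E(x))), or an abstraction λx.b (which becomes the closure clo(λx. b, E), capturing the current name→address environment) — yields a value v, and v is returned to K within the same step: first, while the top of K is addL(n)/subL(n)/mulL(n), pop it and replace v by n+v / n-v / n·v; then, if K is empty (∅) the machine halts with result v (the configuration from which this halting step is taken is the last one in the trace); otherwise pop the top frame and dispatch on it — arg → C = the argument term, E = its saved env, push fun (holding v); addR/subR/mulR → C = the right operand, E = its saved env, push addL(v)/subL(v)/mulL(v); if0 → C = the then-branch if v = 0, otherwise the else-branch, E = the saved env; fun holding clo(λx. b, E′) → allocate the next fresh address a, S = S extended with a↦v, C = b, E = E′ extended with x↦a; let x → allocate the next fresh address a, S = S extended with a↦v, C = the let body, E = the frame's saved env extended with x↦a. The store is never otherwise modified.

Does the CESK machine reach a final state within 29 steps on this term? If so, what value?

0. <C=((let w = 7 in 1) * ((λq. ((λy. 3) q)) -3)), E=∅, S=∅, K=∅>
1. <C=(let w = 7 in 1), E=∅, S=∅, K=[mulR]>
2. <C=7, E=∅, S=∅, K=[let w :: mulR]>
3. <C=1, E={w↦0}, S={0↦7}, K=[mulR]>
4. <C=((λq. ((λy. 3) q)) -3), E=∅, S={0↦7}, K=[mulL(1)]>
5. <C=(λq. ((λy. 3) q)), E=∅, S={0↦7}, K=[arg :: mulL(1)]>
6. <C=-3, E=∅, S={0↦7}, K=[fun :: mulL(1)]>
7. <C=((λy. 3) q), E={q↦1}, S={0↦7, 1↦-3}, K=[mulL(1)]>
8. <C=(λy. 3), E={q↦1}, S={0↦7, 1↦-3}, K=[arg :: mulL(1)]>
9. <C=q, E={q↦1}, S={0↦7, 1↦-3}, K=[fun :: mulL(1)]>
10. <C=3, E={y↦2, q↦1}, S={0↦7, 1↦-3, 2↦-3}, K=[mulL(1)]>
→ final value 3

Answer: 3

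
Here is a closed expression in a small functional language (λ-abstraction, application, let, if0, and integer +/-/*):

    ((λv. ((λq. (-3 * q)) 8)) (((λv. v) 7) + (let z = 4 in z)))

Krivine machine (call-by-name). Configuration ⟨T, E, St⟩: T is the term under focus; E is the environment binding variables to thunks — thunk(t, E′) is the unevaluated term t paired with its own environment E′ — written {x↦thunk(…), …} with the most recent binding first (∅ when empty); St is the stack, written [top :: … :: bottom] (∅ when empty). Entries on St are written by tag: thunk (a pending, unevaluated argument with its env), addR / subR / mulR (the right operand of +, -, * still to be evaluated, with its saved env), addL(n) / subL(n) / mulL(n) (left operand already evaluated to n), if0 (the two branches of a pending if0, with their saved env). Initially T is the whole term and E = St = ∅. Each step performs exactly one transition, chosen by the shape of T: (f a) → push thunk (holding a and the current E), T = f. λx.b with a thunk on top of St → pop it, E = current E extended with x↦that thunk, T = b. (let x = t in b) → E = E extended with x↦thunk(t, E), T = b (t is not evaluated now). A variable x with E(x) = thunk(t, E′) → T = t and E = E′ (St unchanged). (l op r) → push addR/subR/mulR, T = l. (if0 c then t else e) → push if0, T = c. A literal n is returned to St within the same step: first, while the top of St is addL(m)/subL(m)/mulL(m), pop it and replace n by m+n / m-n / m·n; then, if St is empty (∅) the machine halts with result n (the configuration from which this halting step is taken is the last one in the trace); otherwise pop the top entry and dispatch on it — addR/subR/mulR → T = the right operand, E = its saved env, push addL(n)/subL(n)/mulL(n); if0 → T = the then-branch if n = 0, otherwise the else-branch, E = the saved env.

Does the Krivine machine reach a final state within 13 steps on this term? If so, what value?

[0] ⟨T=((λv. ((λq. (-3 * q)) 8)) (((λv. v) 7) + (let z = 4 in z))); E=∅; St=∅⟩
[1] ⟨T=(λv. ((λq. (-3 * q)) 8)); E=∅; St=[thunk]⟩
[2] ⟨T=((λq. (-3 * q)) 8); E={v↦thunk((((λv. v) 7) + (let z = 4 in z)), ∅)}; St=∅⟩
[3] ⟨T=(λq. (-3 * q)); E={v↦thunk((((λv. v) 7) + (let z = 4 in z)), ∅)}; St=[thunk]⟩
[4] ⟨T=(-3 * q); E={q↦thunk(8, {v↦thunk((((λv. v) 7) + (let z = 4 in z)), ∅)}), v↦thunk((((λv. v) 7) + (let z = 4 in z)), ∅)}; St=∅⟩
[5] ⟨T=-3; E={q↦thunk(8, {v↦thunk((((λv. v) 7) + (let z = 4 in z)), ∅)}), v↦thunk((((λv. v) 7) + (let z = 4 in z)), ∅)}; St=[mulR]⟩
[6] ⟨T=q; E={q↦thunk(8, {v↦thunk((((λv. v) 7) + (let z = 4 in z)), ∅)}), v↦thunk((((λv. v) 7) + (let z = 4 in z)), ∅)}; St=[mulL(-3)]⟩
[7] ⟨T=8; E={v↦thunk((((λv. v) 7) + (let z = 4 in z)), ∅)}; St=[mulL(-3)]⟩
→ final value -24

Answer: -24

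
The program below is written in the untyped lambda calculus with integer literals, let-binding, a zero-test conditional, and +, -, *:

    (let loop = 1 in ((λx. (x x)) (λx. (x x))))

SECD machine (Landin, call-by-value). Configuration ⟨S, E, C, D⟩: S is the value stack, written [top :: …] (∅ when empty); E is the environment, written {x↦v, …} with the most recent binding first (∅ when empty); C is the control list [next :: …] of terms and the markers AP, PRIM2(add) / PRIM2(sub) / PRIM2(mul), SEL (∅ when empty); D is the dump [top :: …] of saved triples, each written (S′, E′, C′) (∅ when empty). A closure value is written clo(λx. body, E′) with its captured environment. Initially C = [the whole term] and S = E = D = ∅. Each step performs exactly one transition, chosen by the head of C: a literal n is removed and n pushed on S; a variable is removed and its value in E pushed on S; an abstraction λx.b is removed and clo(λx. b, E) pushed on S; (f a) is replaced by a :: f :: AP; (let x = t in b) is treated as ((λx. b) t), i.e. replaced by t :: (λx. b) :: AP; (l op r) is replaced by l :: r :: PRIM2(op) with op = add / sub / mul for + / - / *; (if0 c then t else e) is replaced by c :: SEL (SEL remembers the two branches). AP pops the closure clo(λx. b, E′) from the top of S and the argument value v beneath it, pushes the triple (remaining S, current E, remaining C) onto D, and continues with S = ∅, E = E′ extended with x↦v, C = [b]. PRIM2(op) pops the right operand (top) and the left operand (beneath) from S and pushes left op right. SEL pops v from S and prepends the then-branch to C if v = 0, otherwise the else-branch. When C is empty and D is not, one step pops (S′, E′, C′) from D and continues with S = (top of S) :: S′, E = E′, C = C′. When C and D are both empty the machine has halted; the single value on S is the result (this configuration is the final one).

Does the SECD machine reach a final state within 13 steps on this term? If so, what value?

Answer: DIVERGES (no final state within 13 steps)

Derivation:
step 0: <S=∅, E=∅, C=[(let loop = 1 in ((λx. (x x)) (λx. (x x))))], D=∅>
step 1: <S=∅, E=∅, C=[1 :: (λloop. ((λx. (x x)) (λx. (x x)))) :: AP], D=∅>
step 2: <S=[1], E=∅, C=[(λloop. ((λx. (x x)) (λx. (x x)))) :: AP], D=∅>
step 3: <S=[clo(λloop. ((λx. (x x)) (λx. (x x))), ∅) :: 1], E=∅, C=[AP], D=∅>
step 4: <S=∅, E={loop↦1}, C=[((λx. (x x)) (λx. (x x)))], D=[(∅, ∅, ∅)]>
step 5: <S=∅, E={loop↦1}, C=[(λx. (x x)) :: (λx. (x x)) :: AP], D=[(∅, ∅, ∅)]>
step 6: <S=[clo(λx. (x x), {loop↦1})], E={loop↦1}, C=[(λx. (x x)) :: AP], D=[(∅, ∅, ∅)]>
step 7: <S=[clo(λx. (x x), {loop↦1}) :: clo(λx. (x x), {loop↦1})], E={loop↦1}, C=[AP], D=[(∅, ∅, ∅)]>
step 8: <S=∅, E={x↦clo(λx. (x x), {loop↦1}), loop↦1}, C=[(x x)], D=[(∅, {loop↦1}, ∅) :: (∅, ∅, ∅)]>
step 9: <S=∅, E={x↦clo(λx. (x x), {loop↦1}), loop↦1}, C=[x :: x :: AP], D=[(∅, {loop↦1}, ∅) :: (∅, ∅, ∅)]>
step 10: <S=[clo(λx. (x x), {loop↦1})], E={x↦clo(λx. (x x), {loop↦1}), loop↦1}, C=[x :: AP], D=[(∅, {loop↦1}, ∅) :: (∅, ∅, ∅)]>
step 11: <S=[clo(λx. (x x), {loop↦1}) :: clo(λx. (x x), {loop↦1})], E={x↦clo(λx. (x x), {loop↦1}), loop↦1}, C=[AP], D=[(∅, {loop↦1}, ∅) :: (∅, ∅, ∅)]>
step 12: <S=∅, E={x↦clo(λx. (x x), {loop↦1}), loop↦1}, C=[(x x)], D=[(∅, {x↦clo(λx. (x x), {loop↦1}), loop↦1}, ∅) :: (∅, {loop↦1}, ∅) :: (∅, ∅, ∅)]>
step 13: <S=∅, E={x↦clo(λx. (x x), {loop↦1}), loop↦1}, C=[x :: x :: AP], D=[(∅, {x↦clo(λx. (x x), {loop↦1}), loop↦1}, ∅) :: (∅, {loop↦1}, ∅) :: (∅, ∅, ∅)]>
→ 13 transitions taken and the configuration is still not final: no result within 13 steps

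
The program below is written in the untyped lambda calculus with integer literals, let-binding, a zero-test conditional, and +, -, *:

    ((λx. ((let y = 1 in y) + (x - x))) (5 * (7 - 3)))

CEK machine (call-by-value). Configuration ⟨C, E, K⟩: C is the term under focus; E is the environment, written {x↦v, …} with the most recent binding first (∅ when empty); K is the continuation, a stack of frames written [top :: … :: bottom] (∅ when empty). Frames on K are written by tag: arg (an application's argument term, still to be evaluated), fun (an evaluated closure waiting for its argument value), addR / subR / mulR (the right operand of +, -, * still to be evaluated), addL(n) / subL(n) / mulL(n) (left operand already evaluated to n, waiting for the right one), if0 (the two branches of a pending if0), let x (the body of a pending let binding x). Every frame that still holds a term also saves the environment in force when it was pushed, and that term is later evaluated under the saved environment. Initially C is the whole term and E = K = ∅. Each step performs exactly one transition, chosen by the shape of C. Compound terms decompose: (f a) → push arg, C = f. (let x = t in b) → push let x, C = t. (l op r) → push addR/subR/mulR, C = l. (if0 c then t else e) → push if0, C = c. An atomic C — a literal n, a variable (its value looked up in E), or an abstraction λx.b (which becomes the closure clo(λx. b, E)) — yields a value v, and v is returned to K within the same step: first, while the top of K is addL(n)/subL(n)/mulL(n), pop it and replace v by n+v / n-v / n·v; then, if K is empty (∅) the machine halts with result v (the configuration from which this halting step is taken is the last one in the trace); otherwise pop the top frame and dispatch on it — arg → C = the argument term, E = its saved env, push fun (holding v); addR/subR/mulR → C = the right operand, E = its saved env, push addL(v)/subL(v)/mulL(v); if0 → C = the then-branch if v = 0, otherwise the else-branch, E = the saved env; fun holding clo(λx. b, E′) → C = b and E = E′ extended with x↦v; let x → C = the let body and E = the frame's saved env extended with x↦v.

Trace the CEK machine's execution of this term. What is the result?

Answer: 1

Machine steps:
t=0: [C=((λx. ((let y = 1 in y) + (x - x))) (5 * (7 - 3))) | E=∅ | K=∅]
t=1: [C=(λx. ((let y = 1 in y) + (x - x))) | E=∅ | K=[arg]]
t=2: [C=(5 * (7 - 3)) | E=∅ | K=[fun]]
t=3: [C=5 | E=∅ | K=[mulR :: fun]]
t=4: [C=(7 - 3) | E=∅ | K=[mulL(5) :: fun]]
t=5: [C=7 | E=∅ | K=[subR :: mulL(5) :: fun]]
t=6: [C=3 | E=∅ | K=[subL(7) :: mulL(5) :: fun]]
t=7: [C=((let y = 1 in y) + (x - x)) | E={x↦20} | K=∅]
t=8: [C=(let y = 1 in y) | E={x↦20} | K=[addR]]
t=9: [C=1 | E={x↦20} | K=[let y :: addR]]
t=10: [C=y | E={y↦1, x↦20} | K=[addR]]
t=11: [C=(x - x) | E={x↦20} | K=[addL(1)]]
t=12: [C=x | E={x↦20} | K=[subR :: addL(1)]]
t=13: [C=x | E={x↦20} | K=[subL(20) :: addL(1)]]
→ final value 1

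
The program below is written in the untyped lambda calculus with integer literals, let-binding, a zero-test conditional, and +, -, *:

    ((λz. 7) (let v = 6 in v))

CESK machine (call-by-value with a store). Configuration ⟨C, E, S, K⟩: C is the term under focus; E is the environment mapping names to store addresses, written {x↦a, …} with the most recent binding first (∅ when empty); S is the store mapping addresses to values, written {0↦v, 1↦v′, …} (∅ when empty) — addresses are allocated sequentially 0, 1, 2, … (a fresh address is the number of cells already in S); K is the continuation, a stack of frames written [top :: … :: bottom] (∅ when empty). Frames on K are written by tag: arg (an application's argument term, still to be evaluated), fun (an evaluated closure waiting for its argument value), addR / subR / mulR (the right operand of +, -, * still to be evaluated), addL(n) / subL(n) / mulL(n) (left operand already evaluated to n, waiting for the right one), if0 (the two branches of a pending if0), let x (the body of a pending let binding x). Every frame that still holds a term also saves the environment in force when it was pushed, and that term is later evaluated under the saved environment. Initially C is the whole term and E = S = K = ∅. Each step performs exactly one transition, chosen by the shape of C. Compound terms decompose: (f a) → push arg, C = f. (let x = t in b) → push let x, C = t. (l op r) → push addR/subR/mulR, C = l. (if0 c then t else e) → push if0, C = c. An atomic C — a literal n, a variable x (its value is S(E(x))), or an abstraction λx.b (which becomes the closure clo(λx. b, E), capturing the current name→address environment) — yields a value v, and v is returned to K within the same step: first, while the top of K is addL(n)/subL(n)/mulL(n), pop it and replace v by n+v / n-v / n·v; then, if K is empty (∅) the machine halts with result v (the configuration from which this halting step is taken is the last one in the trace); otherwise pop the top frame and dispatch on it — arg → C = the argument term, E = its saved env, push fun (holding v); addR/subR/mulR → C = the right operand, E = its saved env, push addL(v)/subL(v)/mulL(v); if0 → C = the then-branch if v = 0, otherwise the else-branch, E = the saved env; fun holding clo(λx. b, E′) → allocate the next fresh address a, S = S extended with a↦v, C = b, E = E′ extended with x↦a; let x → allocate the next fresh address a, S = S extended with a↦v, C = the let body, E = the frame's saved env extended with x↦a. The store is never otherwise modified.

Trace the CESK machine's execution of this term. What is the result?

0. [C=((λz. 7) (let v = 6 in v)) | E=∅ | S=∅ | K=∅]
1. [C=(λz. 7) | E=∅ | S=∅ | K=[arg]]
2. [C=(let v = 6 in v) | E=∅ | S=∅ | K=[fun]]
3. [C=6 | E=∅ | S=∅ | K=[let v :: fun]]
4. [C=v | E={v↦0} | S={0↦6} | K=[fun]]
5. [C=7 | E={z↦1} | S={0↦6, 1↦6} | K=∅]
→ final value 7

Answer: 7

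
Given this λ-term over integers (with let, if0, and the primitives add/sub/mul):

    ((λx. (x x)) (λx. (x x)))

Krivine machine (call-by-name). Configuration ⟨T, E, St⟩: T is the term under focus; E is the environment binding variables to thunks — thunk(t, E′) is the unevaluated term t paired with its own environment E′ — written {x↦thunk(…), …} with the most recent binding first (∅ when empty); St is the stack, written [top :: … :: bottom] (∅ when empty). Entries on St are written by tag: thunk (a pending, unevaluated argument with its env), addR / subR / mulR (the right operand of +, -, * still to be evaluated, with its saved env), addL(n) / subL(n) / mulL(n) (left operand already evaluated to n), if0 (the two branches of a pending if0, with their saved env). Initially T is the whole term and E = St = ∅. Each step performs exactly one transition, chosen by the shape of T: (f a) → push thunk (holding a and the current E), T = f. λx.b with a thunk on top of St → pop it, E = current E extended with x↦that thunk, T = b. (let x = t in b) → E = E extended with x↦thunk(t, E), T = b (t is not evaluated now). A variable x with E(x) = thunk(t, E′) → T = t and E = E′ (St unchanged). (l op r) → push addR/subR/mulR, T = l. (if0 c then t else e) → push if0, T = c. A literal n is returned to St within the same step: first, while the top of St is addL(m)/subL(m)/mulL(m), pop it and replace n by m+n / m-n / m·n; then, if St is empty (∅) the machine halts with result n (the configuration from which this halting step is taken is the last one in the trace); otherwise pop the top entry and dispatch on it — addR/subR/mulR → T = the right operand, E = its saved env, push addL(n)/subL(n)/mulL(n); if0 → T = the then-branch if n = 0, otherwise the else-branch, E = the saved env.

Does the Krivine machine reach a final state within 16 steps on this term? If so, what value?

Answer: DIVERGES (no final state within 16 steps)

Derivation:
[0] [T=((λx. (x x)) (λx. (x x))) | E=∅ | St=∅]
[1] [T=(λx. (x x)) | E=∅ | St=[thunk]]
[2] [T=(x x) | E={x↦thunk((λx. (x x)), ∅)} | St=∅]
[3] [T=x | E={x↦thunk((λx. (x x)), ∅)} | St=[thunk]]
[4] [T=(λx. (x x)) | E=∅ | St=[thunk]]
[5] [T=(x x) | E={x↦thunk(x, {x↦thunk((λx. (x x)), ∅)})} | St=∅]
[6] [T=x | E={x↦thunk(x, {x↦thunk((λx. (x x)), ∅)})} | St=[thunk]]
[7] [T=x | E={x↦thunk((λx. (x x)), ∅)} | St=[thunk]]
[8] [T=(λx. (x x)) | E=∅ | St=[thunk]]
[9] [T=(x x) | E={x↦thunk(x, {x↦thunk(x, {x↦thunk((λx. (x x)), ∅)})})} | St=∅]
[10] [T=x | E={x↦thunk(x, {x↦thunk(x, {x↦thunk((λx. (x x)), ∅)})})} | St=[thunk]]
[11] [T=x | E={x↦thunk(x, {x↦thunk((λx. (x x)), ∅)})} | St=[thunk]]
[12] [T=x | E={x↦thunk((λx. (x x)), ∅)} | St=[thunk]]
[13] [T=(λx. (x x)) | E=∅ | St=[thunk]]
[14] [T=(x x) | E={x↦thunk(x, {x↦thunk(x, {x↦thunk(x, {x↦thunk((λx. (x x)), ∅)})})})} | St=∅]
[15] [T=x | E={x↦thunk(x, {x↦thunk(x, {x↦thunk(x, {x↦thunk((λx. (x x)), ∅)})})})} | St=[thunk]]
[16] [T=x | E={x↦thunk(x, {x↦thunk(x, {x↦thunk((λx. (x x)), ∅)})})} | St=[thunk]]
→ 16 transitions taken and the configuration is still not final: no result within 16 steps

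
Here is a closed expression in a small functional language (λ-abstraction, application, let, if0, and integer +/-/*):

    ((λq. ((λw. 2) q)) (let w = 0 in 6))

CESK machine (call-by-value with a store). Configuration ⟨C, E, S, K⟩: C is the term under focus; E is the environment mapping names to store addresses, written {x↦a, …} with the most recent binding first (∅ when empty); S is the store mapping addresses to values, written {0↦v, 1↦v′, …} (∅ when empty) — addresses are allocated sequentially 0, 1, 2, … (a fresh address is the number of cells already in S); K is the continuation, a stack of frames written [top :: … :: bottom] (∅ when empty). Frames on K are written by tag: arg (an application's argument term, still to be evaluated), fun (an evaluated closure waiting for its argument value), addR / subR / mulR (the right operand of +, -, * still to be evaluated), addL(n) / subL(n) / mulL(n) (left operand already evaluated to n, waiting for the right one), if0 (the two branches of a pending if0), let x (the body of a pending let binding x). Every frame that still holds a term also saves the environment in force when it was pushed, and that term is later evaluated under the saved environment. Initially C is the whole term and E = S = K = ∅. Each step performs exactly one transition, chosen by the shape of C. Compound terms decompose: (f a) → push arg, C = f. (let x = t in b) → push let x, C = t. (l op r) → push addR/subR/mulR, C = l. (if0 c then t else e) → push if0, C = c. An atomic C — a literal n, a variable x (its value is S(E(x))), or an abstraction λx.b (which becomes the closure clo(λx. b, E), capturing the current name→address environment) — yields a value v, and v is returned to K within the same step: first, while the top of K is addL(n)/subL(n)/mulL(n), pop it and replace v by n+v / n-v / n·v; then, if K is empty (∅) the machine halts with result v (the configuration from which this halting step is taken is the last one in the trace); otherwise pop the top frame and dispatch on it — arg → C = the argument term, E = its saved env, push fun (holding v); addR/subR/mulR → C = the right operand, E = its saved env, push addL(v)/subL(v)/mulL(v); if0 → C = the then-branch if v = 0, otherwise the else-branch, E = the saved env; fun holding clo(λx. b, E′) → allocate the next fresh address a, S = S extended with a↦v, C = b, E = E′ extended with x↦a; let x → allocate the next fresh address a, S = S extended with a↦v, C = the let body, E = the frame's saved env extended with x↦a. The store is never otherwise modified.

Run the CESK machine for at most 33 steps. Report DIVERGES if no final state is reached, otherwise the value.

[0] [C=((λq. ((λw. 2) q)) (let w = 0 in 6)) | E=∅ | S=∅ | K=∅]
[1] [C=(λq. ((λw. 2) q)) | E=∅ | S=∅ | K=[arg]]
[2] [C=(let w = 0 in 6) | E=∅ | S=∅ | K=[fun]]
[3] [C=0 | E=∅ | S=∅ | K=[let w :: fun]]
[4] [C=6 | E={w↦0} | S={0↦0} | K=[fun]]
[5] [C=((λw. 2) q) | E={q↦1} | S={0↦0, 1↦6} | K=∅]
[6] [C=(λw. 2) | E={q↦1} | S={0↦0, 1↦6} | K=[arg]]
[7] [C=q | E={q↦1} | S={0↦0, 1↦6} | K=[fun]]
[8] [C=2 | E={w↦2, q↦1} | S={0↦0, 1↦6, 2↦6} | K=∅]
→ final value 2

Answer: 2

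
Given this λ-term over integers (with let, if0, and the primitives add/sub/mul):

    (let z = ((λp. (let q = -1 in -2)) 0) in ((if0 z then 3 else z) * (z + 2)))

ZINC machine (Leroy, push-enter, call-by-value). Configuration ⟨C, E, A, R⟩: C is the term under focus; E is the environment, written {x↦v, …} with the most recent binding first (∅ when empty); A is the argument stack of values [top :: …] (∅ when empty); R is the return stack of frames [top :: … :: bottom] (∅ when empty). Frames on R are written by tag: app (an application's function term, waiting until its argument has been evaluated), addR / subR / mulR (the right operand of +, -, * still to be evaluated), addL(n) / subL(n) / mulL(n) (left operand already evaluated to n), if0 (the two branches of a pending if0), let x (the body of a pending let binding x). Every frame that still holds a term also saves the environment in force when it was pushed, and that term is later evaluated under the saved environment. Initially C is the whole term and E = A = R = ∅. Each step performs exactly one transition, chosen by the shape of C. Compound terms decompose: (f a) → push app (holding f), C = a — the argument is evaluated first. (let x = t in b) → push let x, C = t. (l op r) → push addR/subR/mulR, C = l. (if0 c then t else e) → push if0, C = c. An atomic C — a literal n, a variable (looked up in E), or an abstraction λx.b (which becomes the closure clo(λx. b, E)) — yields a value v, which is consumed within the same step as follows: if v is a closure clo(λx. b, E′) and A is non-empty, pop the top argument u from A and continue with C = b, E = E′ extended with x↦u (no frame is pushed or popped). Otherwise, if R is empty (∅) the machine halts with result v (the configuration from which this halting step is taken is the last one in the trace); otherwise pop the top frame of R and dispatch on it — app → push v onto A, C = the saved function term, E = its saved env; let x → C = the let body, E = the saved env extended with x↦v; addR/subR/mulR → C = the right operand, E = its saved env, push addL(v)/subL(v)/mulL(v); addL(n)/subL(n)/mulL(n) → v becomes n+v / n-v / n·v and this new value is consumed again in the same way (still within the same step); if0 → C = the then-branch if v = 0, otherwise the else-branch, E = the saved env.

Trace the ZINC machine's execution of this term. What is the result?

0. <C=(let z = ((λp. (let q = -1 in -2)) 0) in ((if0 z then 3 else z) * (z + 2))), E=∅, A=∅, R=∅>
1. <C=((λp. (let q = -1 in -2)) 0), E=∅, A=∅, R=[let z]>
2. <C=0, E=∅, A=∅, R=[app :: let z]>
3. <C=(λp. (let q = -1 in -2)), E=∅, A=[0], R=[let z]>
4. <C=(let q = -1 in -2), E={p↦0}, A=∅, R=[let z]>
5. <C=-1, E={p↦0}, A=∅, R=[let q :: let z]>
6. <C=-2, E={q↦-1, p↦0}, A=∅, R=[let z]>
7. <C=((if0 z then 3 else z) * (z + 2)), E={z↦-2}, A=∅, R=∅>
8. <C=(if0 z then 3 else z), E={z↦-2}, A=∅, R=[mulR]>
9. <C=z, E={z↦-2}, A=∅, R=[if0 :: mulR]>
10. <C=z, E={z↦-2}, A=∅, R=[mulR]>
11. <C=(z + 2), E={z↦-2}, A=∅, R=[mulL(-2)]>
12. <C=z, E={z↦-2}, A=∅, R=[addR :: mulL(-2)]>
13. <C=2, E={z↦-2}, A=∅, R=[addL(-2) :: mulL(-2)]>
→ final value 0

Answer: 0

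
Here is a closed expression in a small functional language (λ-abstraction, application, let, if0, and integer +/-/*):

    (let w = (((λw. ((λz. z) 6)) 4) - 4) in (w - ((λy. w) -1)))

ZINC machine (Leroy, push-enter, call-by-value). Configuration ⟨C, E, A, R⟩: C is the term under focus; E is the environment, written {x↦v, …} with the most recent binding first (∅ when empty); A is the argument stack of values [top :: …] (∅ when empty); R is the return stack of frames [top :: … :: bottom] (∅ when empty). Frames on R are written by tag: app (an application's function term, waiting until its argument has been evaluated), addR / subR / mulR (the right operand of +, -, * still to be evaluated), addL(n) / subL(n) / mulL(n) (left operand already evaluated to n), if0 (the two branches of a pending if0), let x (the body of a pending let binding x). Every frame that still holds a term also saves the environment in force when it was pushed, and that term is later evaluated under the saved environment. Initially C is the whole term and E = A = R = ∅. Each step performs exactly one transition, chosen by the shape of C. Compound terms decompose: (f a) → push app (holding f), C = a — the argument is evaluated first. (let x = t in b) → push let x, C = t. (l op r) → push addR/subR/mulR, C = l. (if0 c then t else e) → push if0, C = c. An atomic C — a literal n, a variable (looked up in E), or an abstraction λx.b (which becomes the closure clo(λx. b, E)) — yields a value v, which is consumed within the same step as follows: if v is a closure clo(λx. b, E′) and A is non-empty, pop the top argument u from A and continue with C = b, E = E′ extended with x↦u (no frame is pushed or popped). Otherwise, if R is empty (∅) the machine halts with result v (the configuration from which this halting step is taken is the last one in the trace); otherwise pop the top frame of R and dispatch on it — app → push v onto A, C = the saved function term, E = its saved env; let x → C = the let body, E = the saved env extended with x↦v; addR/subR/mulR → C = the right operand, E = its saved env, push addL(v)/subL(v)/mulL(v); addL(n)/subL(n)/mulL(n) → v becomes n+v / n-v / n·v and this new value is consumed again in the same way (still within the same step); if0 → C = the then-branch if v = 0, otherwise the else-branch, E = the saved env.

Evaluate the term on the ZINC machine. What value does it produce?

Answer: 0

Execution trace:
step 0: [C=(let w = (((λw. ((λz. z) 6)) 4) - 4) in (w - ((λy. w) -1))) | E=∅ | A=∅ | R=∅]
step 1: [C=(((λw. ((λz. z) 6)) 4) - 4) | E=∅ | A=∅ | R=[let w]]
step 2: [C=((λw. ((λz. z) 6)) 4) | E=∅ | A=∅ | R=[subR :: let w]]
step 3: [C=4 | E=∅ | A=∅ | R=[app :: subR :: let w]]
step 4: [C=(λw. ((λz. z) 6)) | E=∅ | A=[4] | R=[subR :: let w]]
step 5: [C=((λz. z) 6) | E={w↦4} | A=∅ | R=[subR :: let w]]
step 6: [C=6 | E={w↦4} | A=∅ | R=[app :: subR :: let w]]
step 7: [C=(λz. z) | E={w↦4} | A=[6] | R=[subR :: let w]]
step 8: [C=z | E={z↦6, w↦4} | A=∅ | R=[subR :: let w]]
step 9: [C=4 | E=∅ | A=∅ | R=[subL(6) :: let w]]
step 10: [C=(w - ((λy. w) -1)) | E={w↦2} | A=∅ | R=∅]
step 11: [C=w | E={w↦2} | A=∅ | R=[subR]]
step 12: [C=((λy. w) -1) | E={w↦2} | A=∅ | R=[subL(2)]]
step 13: [C=-1 | E={w↦2} | A=∅ | R=[app :: subL(2)]]
step 14: [C=(λy. w) | E={w↦2} | A=[-1] | R=[subL(2)]]
step 15: [C=w | E={y↦-1, w↦2} | A=∅ | R=[subL(2)]]
→ final value 0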